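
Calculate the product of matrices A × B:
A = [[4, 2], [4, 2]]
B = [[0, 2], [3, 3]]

Matrix multiplication:
C[0][0] = 4×0 + 2×3 = 6
C[0][1] = 4×2 + 2×3 = 14
C[1][0] = 4×0 + 2×3 = 6
C[1][1] = 4×2 + 2×3 = 14
Result: [[6, 14], [6, 14]]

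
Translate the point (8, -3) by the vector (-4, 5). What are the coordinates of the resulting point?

Translation by (-4, 5) (homogeneous matrix [[1, 0, -4], [0, 1, 5], [0, 0, 1]]):
x' = 8 + -4 = 4
y' = -3 + 5 = 2
Result: (4, 2)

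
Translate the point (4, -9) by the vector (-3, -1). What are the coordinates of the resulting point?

Translation by (-3, -1) (homogeneous matrix [[1, 0, -3], [0, 1, -1], [0, 0, 1]]):
x' = 4 + -3 = 1
y' = -9 + -1 = -10
Result: (1, -10)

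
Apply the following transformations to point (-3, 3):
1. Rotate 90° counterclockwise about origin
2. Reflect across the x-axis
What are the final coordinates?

Step 1: Rotate 90° → (-3, -3)
Step 2: Reflect across x-axis → (-3, 3)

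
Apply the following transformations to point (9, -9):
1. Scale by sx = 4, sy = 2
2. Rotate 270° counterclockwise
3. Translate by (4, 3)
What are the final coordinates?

Step 1: Scale → (36, -18)
Step 2: Rotate 270° → (-18, -36)
Step 3: Translate → (-14, -33)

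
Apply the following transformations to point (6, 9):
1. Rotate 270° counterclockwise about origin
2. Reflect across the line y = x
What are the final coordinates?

Step 1: Rotate 270° → (9, -6)
Step 2: Reflect across line y = x → (-6, 9)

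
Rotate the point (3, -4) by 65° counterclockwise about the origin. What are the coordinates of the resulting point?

Rotation matrix for 65°: [[cos 65°, -sin 65°], [sin 65°, cos 65°]] ≈ [[0.422618, -0.906308], [0.906308, 0.422618]]
[[0.422618, -0.906308], [0.906308, 0.422618]] × [3, -4]ᵀ ≈ [4.8931, 1.0285]ᵀ
Result: (4.8931, 1.0285)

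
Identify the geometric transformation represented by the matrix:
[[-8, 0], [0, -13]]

This matrix represents: non-uniform scaling by sx = -8, sy = -13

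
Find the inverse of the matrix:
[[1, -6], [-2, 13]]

For [[a,b],[c,d]], inverse = (1/det)·[[d,-b],[-c,a]]
det = (1)(13) - (-6)(-2) = 13 - 12 = 1
Inverse = [[13, 6], [2, 1]]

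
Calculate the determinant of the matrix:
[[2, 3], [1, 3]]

For a 2×2 matrix [[a, b], [c, d]], det = ad - bc
det = (2)(3) - (3)(1) = 6 - 3 = 3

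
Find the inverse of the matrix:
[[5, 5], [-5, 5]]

For [[a,b],[c,d]], inverse = (1/det)·[[d,-b],[-c,a]]
det = (5)(5) - (5)(-5) = 25 - -25 = 50
Inverse = (1/50)·[[5, -5], [5, 5]]
= [[1/10, -1/10], [1/10, 1/10]]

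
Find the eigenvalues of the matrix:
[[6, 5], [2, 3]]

Characteristic equation: det(A - λI) = 0
λ² - (trace)λ + (det) = 0
trace = 6 + 3 = 9, det = (6)(3) - (5)(2) = 8
λ² - (9)λ + (8) = 0
λ = (9 ± √((9)² - 4·(8))) / 2 = (9 ± √49) / 2
Solving: λ = 1, 8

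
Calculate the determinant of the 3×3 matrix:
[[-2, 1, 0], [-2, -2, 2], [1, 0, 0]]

Expansion along first row:
det = -2·det([[-2,2],[0,0]]) - 1·det([[-2,2],[1,0]]) + 0·det([[-2,-2],[1,0]])
    = -2·(-2·0 - 2·0) - 1·(-2·0 - 2·1) + 0·(-2·0 - -2·1)
    = -2·0 - 1·-2 + 0·2
    = 0 + 2 + 0 = 2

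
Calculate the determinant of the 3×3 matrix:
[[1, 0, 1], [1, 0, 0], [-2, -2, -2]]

Expansion along first row:
det = 1·det([[0,0],[-2,-2]]) - 0·det([[1,0],[-2,-2]]) + 1·det([[1,0],[-2,-2]])
    = 1·(0·-2 - 0·-2) - 0·(1·-2 - 0·-2) + 1·(1·-2 - 0·-2)
    = 1·0 - 0·-2 + 1·-2
    = 0 + 0 + -2 = -2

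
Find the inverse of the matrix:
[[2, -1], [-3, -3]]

For [[a,b],[c,d]], inverse = (1/det)·[[d,-b],[-c,a]]
det = (2)(-3) - (-1)(-3) = -6 - 3 = -9
Inverse = (1/-9)·[[-3, 1], [3, 2]]
= [[1/3, -1/9], [-1/3, -2/9]]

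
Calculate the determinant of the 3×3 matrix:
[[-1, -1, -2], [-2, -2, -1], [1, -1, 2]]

Expansion along first row:
det = -1·det([[-2,-1],[-1,2]]) - -1·det([[-2,-1],[1,2]]) + -2·det([[-2,-2],[1,-1]])
    = -1·(-2·2 - -1·-1) - -1·(-2·2 - -1·1) + -2·(-2·-1 - -2·1)
    = -1·-5 - -1·-3 + -2·4
    = 5 + -3 + -8 = -6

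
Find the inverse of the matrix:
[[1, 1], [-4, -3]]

For [[a,b],[c,d]], inverse = (1/det)·[[d,-b],[-c,a]]
det = (1)(-3) - (1)(-4) = -3 - -4 = 1
Inverse = [[-3, -1], [4, 1]]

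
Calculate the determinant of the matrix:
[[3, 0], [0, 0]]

For a 2×2 matrix [[a, b], [c, d]], det = ad - bc
det = (3)(0) - (0)(0) = 0 - 0 = 0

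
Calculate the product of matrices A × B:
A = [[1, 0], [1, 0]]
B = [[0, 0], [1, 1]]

Matrix multiplication:
C[0][0] = 1×0 + 0×1 = 0
C[0][1] = 1×0 + 0×1 = 0
C[1][0] = 1×0 + 0×1 = 0
C[1][1] = 1×0 + 0×1 = 0
Result: [[0, 0], [0, 0]]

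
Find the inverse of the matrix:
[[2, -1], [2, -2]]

For [[a,b],[c,d]], inverse = (1/det)·[[d,-b],[-c,a]]
det = (2)(-2) - (-1)(2) = -4 - -2 = -2
Inverse = (1/-2)·[[-2, 1], [-2, 2]]
= [[1, -1/2], [1, -1]]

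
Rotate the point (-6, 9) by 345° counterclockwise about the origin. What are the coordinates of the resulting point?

Rotation matrix for 345°: [[cos 345°, -sin 345°], [sin 345°, cos 345°]] ≈ [[0.965926, 0.258819], [-0.258819, 0.965926]]
[[0.965926, 0.258819], [-0.258819, 0.965926]] × [-6, 9]ᵀ ≈ [-3.4662, 10.2462]ᵀ
Result: (-3.4662, 10.2462)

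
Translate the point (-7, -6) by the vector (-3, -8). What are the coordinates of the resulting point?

Translation by (-3, -8) (homogeneous matrix [[1, 0, -3], [0, 1, -8], [0, 0, 1]]):
x' = -7 + -3 = -10
y' = -6 + -8 = -14
Result: (-10, -14)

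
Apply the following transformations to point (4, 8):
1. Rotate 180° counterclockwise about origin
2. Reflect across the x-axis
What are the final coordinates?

Step 1: Rotate 180° → (-4, -8)
Step 2: Reflect across x-axis → (-4, 8)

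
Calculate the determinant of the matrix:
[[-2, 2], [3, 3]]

For a 2×2 matrix [[a, b], [c, d]], det = ad - bc
det = (-2)(3) - (2)(3) = -6 - 6 = -12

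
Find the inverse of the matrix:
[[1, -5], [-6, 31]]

For [[a,b],[c,d]], inverse = (1/det)·[[d,-b],[-c,a]]
det = (1)(31) - (-5)(-6) = 31 - 30 = 1
Inverse = [[31, 5], [6, 1]]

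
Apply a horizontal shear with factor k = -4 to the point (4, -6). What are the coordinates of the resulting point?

Shear matrix for horizontal shear with factor k = -4:
[[1, -4], [0, 1]]
Result: (4, -6) → (28, -6)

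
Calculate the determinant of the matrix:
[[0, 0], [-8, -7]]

For a 2×2 matrix [[a, b], [c, d]], det = ad - bc
det = (0)(-7) - (0)(-8) = 0 - 0 = 0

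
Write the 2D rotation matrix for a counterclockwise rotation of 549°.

Rotation matrix formula: [[cos θ, -sin θ], [sin θ, cos θ]]
For θ = 549°:
cos(549°) = -0.9877
sin(549°) = -0.1564
Result: [[-0.9877, 0.1564], [-0.1564, -0.9877]]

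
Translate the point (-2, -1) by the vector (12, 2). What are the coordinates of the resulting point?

Translation by (12, 2) (homogeneous matrix [[1, 0, 12], [0, 1, 2], [0, 0, 1]]):
x' = -2 + 12 = 10
y' = -1 + 2 = 1
Result: (10, 1)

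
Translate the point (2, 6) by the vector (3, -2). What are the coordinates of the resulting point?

Translation by (3, -2) (homogeneous matrix [[1, 0, 3], [0, 1, -2], [0, 0, 1]]):
x' = 2 + 3 = 5
y' = 6 + -2 = 4
Result: (5, 4)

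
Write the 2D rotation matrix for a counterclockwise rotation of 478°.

Rotation matrix formula: [[cos θ, -sin θ], [sin θ, cos θ]]
For θ = 478°:
cos(478°) = -0.4695
sin(478°) = 0.8829
Result: [[-0.4695, -0.8829], [0.8829, -0.4695]]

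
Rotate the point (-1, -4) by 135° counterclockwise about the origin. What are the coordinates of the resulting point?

Rotation matrix for 135°: [[cos 135°, -sin 135°], [sin 135°, cos 135°]] ≈ [[-0.707107, -0.707107], [0.707107, -0.707107]]
[[-0.707107, -0.707107], [0.707107, -0.707107]] × [-1, -4]ᵀ ≈ [3.5355, 2.1213]ᵀ
Result: (3.5355, 2.1213)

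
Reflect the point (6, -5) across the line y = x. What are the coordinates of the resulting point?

Reflection across line y = x: (6, -5) → (-5, 6)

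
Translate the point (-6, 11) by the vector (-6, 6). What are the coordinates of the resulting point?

Translation by (-6, 6) (homogeneous matrix [[1, 0, -6], [0, 1, 6], [0, 0, 1]]):
x' = -6 + -6 = -12
y' = 11 + 6 = 17
Result: (-12, 17)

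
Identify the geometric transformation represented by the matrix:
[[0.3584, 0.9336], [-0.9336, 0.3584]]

This matrix represents: rotation by 291° counterclockwise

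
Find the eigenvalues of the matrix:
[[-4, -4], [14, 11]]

Characteristic equation: det(A - λI) = 0
λ² - (trace)λ + (det) = 0
trace = -4 + 11 = 7, det = (-4)(11) - (-4)(14) = 12
λ² - (7)λ + (12) = 0
λ = (7 ± √((7)² - 4·(12))) / 2 = (7 ± √1) / 2
Solving: λ = 3, 4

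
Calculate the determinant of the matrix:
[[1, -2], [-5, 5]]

For a 2×2 matrix [[a, b], [c, d]], det = ad - bc
det = (1)(5) - (-2)(-5) = 5 - 10 = -5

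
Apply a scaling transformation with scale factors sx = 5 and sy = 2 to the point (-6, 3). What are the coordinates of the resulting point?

Scaling matrix:
[[5, 0], [0, 2]]
Result: (-6 × 5, 3 × 2) = (-30, 6)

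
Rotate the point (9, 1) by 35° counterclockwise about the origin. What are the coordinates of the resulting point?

Rotation matrix for 35°: [[cos 35°, -sin 35°], [sin 35°, cos 35°]] ≈ [[0.819152, -0.573576], [0.573576, 0.819152]]
[[0.819152, -0.573576], [0.573576, 0.819152]] × [9, 1]ᵀ ≈ [6.7988, 5.9813]ᵀ
Result: (6.7988, 5.9813)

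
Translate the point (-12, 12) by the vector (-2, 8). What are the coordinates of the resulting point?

Translation by (-2, 8) (homogeneous matrix [[1, 0, -2], [0, 1, 8], [0, 0, 1]]):
x' = -12 + -2 = -14
y' = 12 + 8 = 20
Result: (-14, 20)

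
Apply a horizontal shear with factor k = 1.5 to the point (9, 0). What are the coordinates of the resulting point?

Shear matrix for horizontal shear with factor k = 1.5:
[[1, 1.50], [0, 1]]
Result: (9, 0) → (9, 0)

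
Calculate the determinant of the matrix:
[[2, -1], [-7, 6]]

For a 2×2 matrix [[a, b], [c, d]], det = ad - bc
det = (2)(6) - (-1)(-7) = 12 - 7 = 5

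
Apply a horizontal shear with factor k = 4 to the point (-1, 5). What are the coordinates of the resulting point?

Shear matrix for horizontal shear with factor k = 4:
[[1, 4], [0, 1]]
Result: (-1, 5) → (19, 5)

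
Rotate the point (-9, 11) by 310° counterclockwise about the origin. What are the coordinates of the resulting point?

Rotation matrix for 310°: [[cos 310°, -sin 310°], [sin 310°, cos 310°]] ≈ [[0.642788, 0.766044], [-0.766044, 0.642788]]
[[0.642788, 0.766044], [-0.766044, 0.642788]] × [-9, 11]ᵀ ≈ [2.6414, 13.9651]ᵀ
Result: (2.6414, 13.9651)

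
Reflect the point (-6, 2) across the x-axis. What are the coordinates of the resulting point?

Reflection across x-axis: (-6, 2) → (-6, -2)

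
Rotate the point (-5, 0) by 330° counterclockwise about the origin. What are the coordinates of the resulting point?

Rotation matrix for 330°: [[cos 330°, -sin 330°], [sin 330°, cos 330°]] ≈ [[0.866025, 0.500000], [-0.500000, 0.866025]]
[[0.866025, 0.500000], [-0.500000, 0.866025]] × [-5, 0]ᵀ ≈ [-4.3301, 2.5000]ᵀ
Result: (-4.3301, 2.5000)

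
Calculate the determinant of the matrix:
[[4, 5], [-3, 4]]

For a 2×2 matrix [[a, b], [c, d]], det = ad - bc
det = (4)(4) - (5)(-3) = 16 - -15 = 31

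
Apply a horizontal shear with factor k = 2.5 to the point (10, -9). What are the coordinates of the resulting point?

Shear matrix for horizontal shear with factor k = 2.5:
[[1, 2.50], [0, 1]]
Result: (10, -9) → (-12.5, -9)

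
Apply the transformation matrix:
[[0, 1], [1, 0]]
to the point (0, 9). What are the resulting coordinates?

Matrix multiplication:
[[0, 1], [1, 0]] × [0, 9]ᵀ
= [(0)(0) + (1)(9), (1)(0) + (0)(9)]ᵀ
= [9, 0]ᵀ
Result: (9, 0)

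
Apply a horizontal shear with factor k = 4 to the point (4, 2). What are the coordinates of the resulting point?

Shear matrix for horizontal shear with factor k = 4:
[[1, 4], [0, 1]]
Result: (4, 2) → (12, 2)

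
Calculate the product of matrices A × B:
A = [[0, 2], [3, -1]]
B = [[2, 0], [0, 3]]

Matrix multiplication:
C[0][0] = 0×2 + 2×0 = 0
C[0][1] = 0×0 + 2×3 = 6
C[1][0] = 3×2 + -1×0 = 6
C[1][1] = 3×0 + -1×3 = -3
Result: [[0, 6], [6, -3]]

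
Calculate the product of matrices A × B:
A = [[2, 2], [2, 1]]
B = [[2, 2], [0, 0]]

Matrix multiplication:
C[0][0] = 2×2 + 2×0 = 4
C[0][1] = 2×2 + 2×0 = 4
C[1][0] = 2×2 + 1×0 = 4
C[1][1] = 2×2 + 1×0 = 4
Result: [[4, 4], [4, 4]]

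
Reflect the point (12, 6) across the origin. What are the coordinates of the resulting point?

Reflection across origin: (12, 6) → (-12, -6)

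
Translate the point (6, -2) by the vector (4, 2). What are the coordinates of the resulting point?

Translation by (4, 2) (homogeneous matrix [[1, 0, 4], [0, 1, 2], [0, 0, 1]]):
x' = 6 + 4 = 10
y' = -2 + 2 = 0
Result: (10, 0)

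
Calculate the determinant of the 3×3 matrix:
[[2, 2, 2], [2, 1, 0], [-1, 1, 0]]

Expansion along first row:
det = 2·det([[1,0],[1,0]]) - 2·det([[2,0],[-1,0]]) + 2·det([[2,1],[-1,1]])
    = 2·(1·0 - 0·1) - 2·(2·0 - 0·-1) + 2·(2·1 - 1·-1)
    = 2·0 - 2·0 + 2·3
    = 0 + 0 + 6 = 6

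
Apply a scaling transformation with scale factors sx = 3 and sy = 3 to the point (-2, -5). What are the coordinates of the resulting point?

Scaling matrix:
[[3, 0], [0, 3]]
Result: (-2 × 3, -5 × 3) = (-6, -15)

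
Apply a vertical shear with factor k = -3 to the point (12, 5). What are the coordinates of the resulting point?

Shear matrix for vertical shear with factor k = -3:
[[1, 0], [-3, 1]]
Result: (12, 5) → (12, -31)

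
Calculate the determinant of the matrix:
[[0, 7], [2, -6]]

For a 2×2 matrix [[a, b], [c, d]], det = ad - bc
det = (0)(-6) - (7)(2) = 0 - 14 = -14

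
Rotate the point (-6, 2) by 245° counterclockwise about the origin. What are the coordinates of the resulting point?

Rotation matrix for 245°: [[cos 245°, -sin 245°], [sin 245°, cos 245°]] ≈ [[-0.422618, 0.906308], [-0.906308, -0.422618]]
[[-0.422618, 0.906308], [-0.906308, -0.422618]] × [-6, 2]ᵀ ≈ [4.3483, 4.5926]ᵀ
Result: (4.3483, 4.5926)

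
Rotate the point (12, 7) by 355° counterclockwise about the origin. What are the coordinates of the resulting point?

Rotation matrix for 355°: [[cos 355°, -sin 355°], [sin 355°, cos 355°]] ≈ [[0.996195, 0.087156], [-0.087156, 0.996195]]
[[0.996195, 0.087156], [-0.087156, 0.996195]] × [12, 7]ᵀ ≈ [12.5644, 5.9275]ᵀ
Result: (12.5644, 5.9275)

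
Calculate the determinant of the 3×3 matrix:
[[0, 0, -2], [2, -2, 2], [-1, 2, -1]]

Expansion along first row:
det = 0·det([[-2,2],[2,-1]]) - 0·det([[2,2],[-1,-1]]) + -2·det([[2,-2],[-1,2]])
    = 0·(-2·-1 - 2·2) - 0·(2·-1 - 2·-1) + -2·(2·2 - -2·-1)
    = 0·-2 - 0·0 + -2·2
    = 0 + 0 + -4 = -4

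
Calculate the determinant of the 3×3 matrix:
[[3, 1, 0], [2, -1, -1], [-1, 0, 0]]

Expansion along first row:
det = 3·det([[-1,-1],[0,0]]) - 1·det([[2,-1],[-1,0]]) + 0·det([[2,-1],[-1,0]])
    = 3·(-1·0 - -1·0) - 1·(2·0 - -1·-1) + 0·(2·0 - -1·-1)
    = 3·0 - 1·-1 + 0·-1
    = 0 + 1 + 0 = 1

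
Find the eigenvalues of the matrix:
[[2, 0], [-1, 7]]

Characteristic equation: det(A - λI) = 0
λ² - (trace)λ + (det) = 0
trace = 2 + 7 = 9, det = (2)(7) - (0)(-1) = 14
λ² - (9)λ + (14) = 0
λ = (9 ± √((9)² - 4·(14))) / 2 = (9 ± √25) / 2
Solving: λ = 2, 7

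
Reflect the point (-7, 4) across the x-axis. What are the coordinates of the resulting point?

Reflection across x-axis: (-7, 4) → (-7, -4)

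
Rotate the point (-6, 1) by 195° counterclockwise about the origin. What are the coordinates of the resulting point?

Rotation matrix for 195°: [[cos 195°, -sin 195°], [sin 195°, cos 195°]] ≈ [[-0.965926, 0.258819], [-0.258819, -0.965926]]
[[-0.965926, 0.258819], [-0.258819, -0.965926]] × [-6, 1]ᵀ ≈ [6.0544, 0.5870]ᵀ
Result: (6.0544, 0.5870)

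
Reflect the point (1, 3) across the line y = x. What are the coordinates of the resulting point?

Reflection across line y = x: (1, 3) → (3, 1)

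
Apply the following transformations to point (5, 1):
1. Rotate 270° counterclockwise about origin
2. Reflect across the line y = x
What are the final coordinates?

Step 1: Rotate 270° → (1, -5)
Step 2: Reflect across line y = x → (-5, 1)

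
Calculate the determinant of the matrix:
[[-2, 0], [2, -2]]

For a 2×2 matrix [[a, b], [c, d]], det = ad - bc
det = (-2)(-2) - (0)(2) = 4 - 0 = 4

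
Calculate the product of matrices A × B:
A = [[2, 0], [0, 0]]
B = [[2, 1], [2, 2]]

Matrix multiplication:
C[0][0] = 2×2 + 0×2 = 4
C[0][1] = 2×1 + 0×2 = 2
C[1][0] = 0×2 + 0×2 = 0
C[1][1] = 0×1 + 0×2 = 0
Result: [[4, 2], [0, 0]]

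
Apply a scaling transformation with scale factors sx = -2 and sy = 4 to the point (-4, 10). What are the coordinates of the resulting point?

Scaling matrix:
[[-2, 0], [0, 4]]
Result: (-4 × -2, 10 × 4) = (8, 40)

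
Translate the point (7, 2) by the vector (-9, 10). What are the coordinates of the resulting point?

Translation by (-9, 10) (homogeneous matrix [[1, 0, -9], [0, 1, 10], [0, 0, 1]]):
x' = 7 + -9 = -2
y' = 2 + 10 = 12
Result: (-2, 12)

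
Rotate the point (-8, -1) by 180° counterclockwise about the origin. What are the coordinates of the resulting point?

Rotation matrix for 180°: [[cos 180°, -sin 180°], [sin 180°, cos 180°]] = [[-1, 0], [0, -1]]
[[-1, 0], [0, -1]] × [-8, -1]ᵀ = [8, 1]ᵀ
Result: (8, 1)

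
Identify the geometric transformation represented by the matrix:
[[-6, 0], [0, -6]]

This matrix represents: uniform scaling by factor -6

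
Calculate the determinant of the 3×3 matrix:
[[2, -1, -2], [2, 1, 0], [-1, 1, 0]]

Expansion along first row:
det = 2·det([[1,0],[1,0]]) - -1·det([[2,0],[-1,0]]) + -2·det([[2,1],[-1,1]])
    = 2·(1·0 - 0·1) - -1·(2·0 - 0·-1) + -2·(2·1 - 1·-1)
    = 2·0 - -1·0 + -2·3
    = 0 + 0 + -6 = -6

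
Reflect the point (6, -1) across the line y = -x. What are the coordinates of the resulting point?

Reflection across line y = -x: (6, -1) → (1, -6)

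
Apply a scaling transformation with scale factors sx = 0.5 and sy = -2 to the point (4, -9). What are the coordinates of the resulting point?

Scaling matrix:
[[0.50, 0], [0, -2]]
Result: (4 × 0.5, -9 × -2) = (2, 18)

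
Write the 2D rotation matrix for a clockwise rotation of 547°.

Rotation matrix formula: [[cos θ, -sin θ], [sin θ, cos θ]]
A clockwise rotation by 547° is equivalent to a counterclockwise rotation by -547°.
For θ = -547°:
cos(-547°) = -0.9925
sin(-547°) = 0.1219
Result: [[-0.9925, -0.1219], [0.1219, -0.9925]]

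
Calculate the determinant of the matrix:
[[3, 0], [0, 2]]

For a 2×2 matrix [[a, b], [c, d]], det = ad - bc
det = (3)(2) - (0)(0) = 6 - 0 = 6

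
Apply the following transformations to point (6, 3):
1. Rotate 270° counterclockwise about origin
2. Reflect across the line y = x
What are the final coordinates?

Step 1: Rotate 270° → (3, -6)
Step 2: Reflect across line y = x → (-6, 3)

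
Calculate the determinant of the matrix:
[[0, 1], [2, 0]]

For a 2×2 matrix [[a, b], [c, d]], det = ad - bc
det = (0)(0) - (1)(2) = 0 - 2 = -2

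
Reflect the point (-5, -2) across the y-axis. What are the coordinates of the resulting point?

Reflection across y-axis: (-5, -2) → (5, -2)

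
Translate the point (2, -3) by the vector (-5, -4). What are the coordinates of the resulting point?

Translation by (-5, -4) (homogeneous matrix [[1, 0, -5], [0, 1, -4], [0, 0, 1]]):
x' = 2 + -5 = -3
y' = -3 + -4 = -7
Result: (-3, -7)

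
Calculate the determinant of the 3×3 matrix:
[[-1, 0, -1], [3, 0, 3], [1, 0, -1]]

Expansion along first row:
det = -1·det([[0,3],[0,-1]]) - 0·det([[3,3],[1,-1]]) + -1·det([[3,0],[1,0]])
    = -1·(0·-1 - 3·0) - 0·(3·-1 - 3·1) + -1·(3·0 - 0·1)
    = -1·0 - 0·-6 + -1·0
    = 0 + 0 + 0 = 0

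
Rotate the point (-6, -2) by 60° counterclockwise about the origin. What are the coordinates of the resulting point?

Rotation matrix for 60°: [[cos 60°, -sin 60°], [sin 60°, cos 60°]] ≈ [[0.500000, -0.866025], [0.866025, 0.500000]]
[[0.500000, -0.866025], [0.866025, 0.500000]] × [-6, -2]ᵀ ≈ [-1.2679, -6.1962]ᵀ
Result: (-1.2679, -6.1962)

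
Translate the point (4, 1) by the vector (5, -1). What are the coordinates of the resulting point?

Translation by (5, -1) (homogeneous matrix [[1, 0, 5], [0, 1, -1], [0, 0, 1]]):
x' = 4 + 5 = 9
y' = 1 + -1 = 0
Result: (9, 0)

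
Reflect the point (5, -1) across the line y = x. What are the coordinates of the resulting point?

Reflection across line y = x: (5, -1) → (-1, 5)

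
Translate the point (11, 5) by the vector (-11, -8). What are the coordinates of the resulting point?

Translation by (-11, -8) (homogeneous matrix [[1, 0, -11], [0, 1, -8], [0, 0, 1]]):
x' = 11 + -11 = 0
y' = 5 + -8 = -3
Result: (0, -3)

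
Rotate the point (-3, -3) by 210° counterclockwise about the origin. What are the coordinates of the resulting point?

Rotation matrix for 210°: [[cos 210°, -sin 210°], [sin 210°, cos 210°]] ≈ [[-0.866025, 0.500000], [-0.500000, -0.866025]]
[[-0.866025, 0.500000], [-0.500000, -0.866025]] × [-3, -3]ᵀ ≈ [1.0981, 4.0981]ᵀ
Result: (1.0981, 4.0981)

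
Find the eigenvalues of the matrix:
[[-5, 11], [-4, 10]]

Characteristic equation: det(A - λI) = 0
λ² - (trace)λ + (det) = 0
trace = -5 + 10 = 5, det = (-5)(10) - (11)(-4) = -6
λ² - (5)λ + (-6) = 0
λ = (5 ± √((5)² - 4·(-6))) / 2 = (5 ± √49) / 2
Solving: λ = -1, 6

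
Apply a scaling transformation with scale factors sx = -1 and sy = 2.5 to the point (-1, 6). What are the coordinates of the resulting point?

Scaling matrix:
[[-1, 0], [0, 2.50]]
Result: (-1 × -1, 6 × 2.5) = (1, 15)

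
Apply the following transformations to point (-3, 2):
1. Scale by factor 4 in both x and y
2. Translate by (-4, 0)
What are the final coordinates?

Step 1: Scale (-3, 2) by 4 → (-12, 8)
Step 2: Translate by (-4, 0) → (-16, 8)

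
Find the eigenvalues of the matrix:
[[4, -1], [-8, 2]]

Characteristic equation: det(A - λI) = 0
λ² - (trace)λ + (det) = 0
trace = 4 + 2 = 6, det = (4)(2) - (-1)(-8) = 0
λ² - (6)λ + (0) = 0
λ = (6 ± √((6)² - 4·(0))) / 2 = (6 ± √36) / 2
Solving: λ = 0, 6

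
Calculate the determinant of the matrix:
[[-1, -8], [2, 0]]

For a 2×2 matrix [[a, b], [c, d]], det = ad - bc
det = (-1)(0) - (-8)(2) = 0 - -16 = 16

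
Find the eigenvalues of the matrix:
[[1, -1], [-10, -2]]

Characteristic equation: det(A - λI) = 0
λ² - (trace)λ + (det) = 0
trace = 1 + -2 = -1, det = (1)(-2) - (-1)(-10) = -12
λ² - (-1)λ + (-12) = 0
λ = (-1 ± √((-1)² - 4·(-12))) / 2 = (-1 ± √49) / 2
Solving: λ = -4, 3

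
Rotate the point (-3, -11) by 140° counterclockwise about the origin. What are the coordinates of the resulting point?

Rotation matrix for 140°: [[cos 140°, -sin 140°], [sin 140°, cos 140°]] ≈ [[-0.766044, -0.642788], [0.642788, -0.766044]]
[[-0.766044, -0.642788], [0.642788, -0.766044]] × [-3, -11]ᵀ ≈ [9.3688, 6.4981]ᵀ
Result: (9.3688, 6.4981)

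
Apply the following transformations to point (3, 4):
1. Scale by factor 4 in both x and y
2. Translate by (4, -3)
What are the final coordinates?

Step 1: Scale (3, 4) by 4 → (12, 16)
Step 2: Translate by (4, -3) → (16, 13)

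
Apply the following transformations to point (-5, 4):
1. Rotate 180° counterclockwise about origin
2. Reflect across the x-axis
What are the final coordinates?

Step 1: Rotate 180° → (5, -4)
Step 2: Reflect across x-axis → (5, 4)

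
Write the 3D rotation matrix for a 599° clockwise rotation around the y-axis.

Rotation matrix for clockwise 599° around y-axis:
A clockwise rotation by 599° is a counterclockwise rotation by -599°.
cos(-599°) = -0.5150, sin(-599°) = 0.8572
Result: [[-0.5150, 0, 0.8572], [0, 1, 0], [-0.8572, 0, -0.5150]]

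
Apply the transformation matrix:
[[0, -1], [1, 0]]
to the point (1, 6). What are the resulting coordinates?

Matrix multiplication:
[[0, -1], [1, 0]] × [1, 6]ᵀ
= [(0)(1) + (-1)(6), (1)(1) + (0)(6)]ᵀ
= [-6, 1]ᵀ
Result: (-6, 1)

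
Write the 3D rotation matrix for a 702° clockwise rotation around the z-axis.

Rotation matrix for clockwise 702° around z-axis:
A clockwise rotation by 702° is a counterclockwise rotation by -702°.
cos(-702°) = 0.9511, sin(-702°) = 0.3090
Result: [[0.9511, -0.3090, 0], [0.3090, 0.9511, 0], [0, 0, 1]]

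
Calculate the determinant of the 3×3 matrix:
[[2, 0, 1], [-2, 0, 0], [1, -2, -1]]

Expansion along first row:
det = 2·det([[0,0],[-2,-1]]) - 0·det([[-2,0],[1,-1]]) + 1·det([[-2,0],[1,-2]])
    = 2·(0·-1 - 0·-2) - 0·(-2·-1 - 0·1) + 1·(-2·-2 - 0·1)
    = 2·0 - 0·2 + 1·4
    = 0 + 0 + 4 = 4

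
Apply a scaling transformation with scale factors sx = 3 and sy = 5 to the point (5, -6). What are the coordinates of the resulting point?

Scaling matrix:
[[3, 0], [0, 5]]
Result: (5 × 3, -6 × 5) = (15, -30)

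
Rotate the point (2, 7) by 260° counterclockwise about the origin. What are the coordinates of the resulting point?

Rotation matrix for 260°: [[cos 260°, -sin 260°], [sin 260°, cos 260°]] ≈ [[-0.173648, 0.984808], [-0.984808, -0.173648]]
[[-0.173648, 0.984808], [-0.984808, -0.173648]] × [2, 7]ᵀ ≈ [6.5464, -3.1852]ᵀ
Result: (6.5464, -3.1852)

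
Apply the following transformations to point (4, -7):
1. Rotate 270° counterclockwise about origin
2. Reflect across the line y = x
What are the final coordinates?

Step 1: Rotate 270° → (-7, -4)
Step 2: Reflect across line y = x → (-4, -7)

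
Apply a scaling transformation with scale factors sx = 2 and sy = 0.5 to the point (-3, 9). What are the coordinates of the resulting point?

Scaling matrix:
[[2, 0], [0, 0.50]]
Result: (-3 × 2, 9 × 0.5) = (-6, 4.5)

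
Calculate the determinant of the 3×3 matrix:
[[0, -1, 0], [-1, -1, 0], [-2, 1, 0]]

Expansion along first row:
det = 0·det([[-1,0],[1,0]]) - -1·det([[-1,0],[-2,0]]) + 0·det([[-1,-1],[-2,1]])
    = 0·(-1·0 - 0·1) - -1·(-1·0 - 0·-2) + 0·(-1·1 - -1·-2)
    = 0·0 - -1·0 + 0·-3
    = 0 + 0 + 0 = 0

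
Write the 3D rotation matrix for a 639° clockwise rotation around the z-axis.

Rotation matrix for clockwise 639° around z-axis:
A clockwise rotation by 639° is a counterclockwise rotation by -639°.
cos(-639°) = 0.1564, sin(-639°) = 0.9877
Result: [[0.1564, -0.9877, 0], [0.9877, 0.1564, 0], [0, 0, 1]]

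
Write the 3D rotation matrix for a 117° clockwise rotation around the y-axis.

Rotation matrix for clockwise 117° around y-axis:
A clockwise rotation by 117° is a counterclockwise rotation by -117°.
cos(-117°) = -0.4540, sin(-117°) = -0.8910
Result: [[-0.4540, 0, -0.8910], [0, 1, 0], [0.8910, 0, -0.4540]]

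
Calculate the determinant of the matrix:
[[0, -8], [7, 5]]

For a 2×2 matrix [[a, b], [c, d]], det = ad - bc
det = (0)(5) - (-8)(7) = 0 - -56 = 56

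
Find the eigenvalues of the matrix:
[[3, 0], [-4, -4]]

Characteristic equation: det(A - λI) = 0
λ² - (trace)λ + (det) = 0
trace = 3 + -4 = -1, det = (3)(-4) - (0)(-4) = -12
λ² - (-1)λ + (-12) = 0
λ = (-1 ± √((-1)² - 4·(-12))) / 2 = (-1 ± √49) / 2
Solving: λ = -4, 3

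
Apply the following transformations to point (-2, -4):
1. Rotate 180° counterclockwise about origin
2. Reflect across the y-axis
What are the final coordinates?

Step 1: Rotate 180° → (2, 4)
Step 2: Reflect across y-axis → (-2, 4)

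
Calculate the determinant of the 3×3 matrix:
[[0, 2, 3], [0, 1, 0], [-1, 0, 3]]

Expansion along first row:
det = 0·det([[1,0],[0,3]]) - 2·det([[0,0],[-1,3]]) + 3·det([[0,1],[-1,0]])
    = 0·(1·3 - 0·0) - 2·(0·3 - 0·-1) + 3·(0·0 - 1·-1)
    = 0·3 - 2·0 + 3·1
    = 0 + 0 + 3 = 3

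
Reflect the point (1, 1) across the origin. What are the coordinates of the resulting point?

Reflection across origin: (1, 1) → (-1, -1)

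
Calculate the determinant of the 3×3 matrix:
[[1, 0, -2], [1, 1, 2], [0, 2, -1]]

Expansion along first row:
det = 1·det([[1,2],[2,-1]]) - 0·det([[1,2],[0,-1]]) + -2·det([[1,1],[0,2]])
    = 1·(1·-1 - 2·2) - 0·(1·-1 - 2·0) + -2·(1·2 - 1·0)
    = 1·-5 - 0·-1 + -2·2
    = -5 + 0 + -4 = -9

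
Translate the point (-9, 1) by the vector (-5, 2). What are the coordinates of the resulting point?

Translation by (-5, 2) (homogeneous matrix [[1, 0, -5], [0, 1, 2], [0, 0, 1]]):
x' = -9 + -5 = -14
y' = 1 + 2 = 3
Result: (-14, 3)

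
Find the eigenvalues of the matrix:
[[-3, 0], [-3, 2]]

Characteristic equation: det(A - λI) = 0
λ² - (trace)λ + (det) = 0
trace = -3 + 2 = -1, det = (-3)(2) - (0)(-3) = -6
λ² - (-1)λ + (-6) = 0
λ = (-1 ± √((-1)² - 4·(-6))) / 2 = (-1 ± √25) / 2
Solving: λ = -3, 2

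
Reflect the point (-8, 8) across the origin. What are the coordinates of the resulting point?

Reflection across origin: (-8, 8) → (8, -8)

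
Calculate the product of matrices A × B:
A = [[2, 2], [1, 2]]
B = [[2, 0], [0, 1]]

Matrix multiplication:
C[0][0] = 2×2 + 2×0 = 4
C[0][1] = 2×0 + 2×1 = 2
C[1][0] = 1×2 + 2×0 = 2
C[1][1] = 1×0 + 2×1 = 2
Result: [[4, 2], [2, 2]]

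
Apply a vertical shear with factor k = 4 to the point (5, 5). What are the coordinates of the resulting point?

Shear matrix for vertical shear with factor k = 4:
[[1, 0], [4, 1]]
Result: (5, 5) → (5, 25)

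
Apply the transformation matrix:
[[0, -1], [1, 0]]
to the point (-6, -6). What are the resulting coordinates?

Matrix multiplication:
[[0, -1], [1, 0]] × [-6, -6]ᵀ
= [(0)(-6) + (-1)(-6), (1)(-6) + (0)(-6)]ᵀ
= [6, -6]ᵀ
Result: (6, -6)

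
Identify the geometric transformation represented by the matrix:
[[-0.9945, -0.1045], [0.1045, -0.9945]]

This matrix represents: rotation by 174° counterclockwise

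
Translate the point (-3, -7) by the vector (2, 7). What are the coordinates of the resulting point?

Translation by (2, 7) (homogeneous matrix [[1, 0, 2], [0, 1, 7], [0, 0, 1]]):
x' = -3 + 2 = -1
y' = -7 + 7 = 0
Result: (-1, 0)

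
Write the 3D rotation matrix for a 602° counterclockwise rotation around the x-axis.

Rotation matrix for counterclockwise 602° around x-axis:
cos(602°) = -0.4695, sin(602°) = -0.8829
Result: [[1, 0, 0], [0, -0.4695, 0.8829], [0, -0.8829, -0.4695]]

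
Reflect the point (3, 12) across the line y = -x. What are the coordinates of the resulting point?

Reflection across line y = -x: (3, 12) → (-12, -3)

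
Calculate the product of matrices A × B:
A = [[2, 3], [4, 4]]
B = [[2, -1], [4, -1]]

Matrix multiplication:
C[0][0] = 2×2 + 3×4 = 16
C[0][1] = 2×-1 + 3×-1 = -5
C[1][0] = 4×2 + 4×4 = 24
C[1][1] = 4×-1 + 4×-1 = -8
Result: [[16, -5], [24, -8]]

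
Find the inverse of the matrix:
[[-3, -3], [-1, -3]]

For [[a,b],[c,d]], inverse = (1/det)·[[d,-b],[-c,a]]
det = (-3)(-3) - (-3)(-1) = 9 - 3 = 6
Inverse = (1/6)·[[-3, 3], [1, -3]]
= [[-1/2, 1/2], [1/6, -1/2]]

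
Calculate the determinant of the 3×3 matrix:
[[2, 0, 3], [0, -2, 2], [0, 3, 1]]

Expansion along first row:
det = 2·det([[-2,2],[3,1]]) - 0·det([[0,2],[0,1]]) + 3·det([[0,-2],[0,3]])
    = 2·(-2·1 - 2·3) - 0·(0·1 - 2·0) + 3·(0·3 - -2·0)
    = 2·-8 - 0·0 + 3·0
    = -16 + 0 + 0 = -16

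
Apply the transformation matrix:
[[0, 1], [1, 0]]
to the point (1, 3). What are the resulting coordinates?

Matrix multiplication:
[[0, 1], [1, 0]] × [1, 3]ᵀ
= [(0)(1) + (1)(3), (1)(1) + (0)(3)]ᵀ
= [3, 1]ᵀ
Result: (3, 1)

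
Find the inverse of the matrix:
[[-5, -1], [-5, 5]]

For [[a,b],[c,d]], inverse = (1/det)·[[d,-b],[-c,a]]
det = (-5)(5) - (-1)(-5) = -25 - 5 = -30
Inverse = (1/-30)·[[5, 1], [5, -5]]
= [[-1/6, -1/30], [-1/6, 1/6]]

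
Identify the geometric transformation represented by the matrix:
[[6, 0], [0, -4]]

This matrix represents: non-uniform scaling by sx = 6, sy = -4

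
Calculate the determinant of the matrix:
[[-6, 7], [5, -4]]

For a 2×2 matrix [[a, b], [c, d]], det = ad - bc
det = (-6)(-4) - (7)(5) = 24 - 35 = -11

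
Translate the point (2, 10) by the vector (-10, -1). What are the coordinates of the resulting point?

Translation by (-10, -1) (homogeneous matrix [[1, 0, -10], [0, 1, -1], [0, 0, 1]]):
x' = 2 + -10 = -8
y' = 10 + -1 = 9
Result: (-8, 9)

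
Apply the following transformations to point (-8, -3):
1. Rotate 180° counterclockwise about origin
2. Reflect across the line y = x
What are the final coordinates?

Step 1: Rotate 180° → (8, 3)
Step 2: Reflect across line y = x → (3, 8)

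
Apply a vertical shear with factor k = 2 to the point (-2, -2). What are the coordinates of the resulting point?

Shear matrix for vertical shear with factor k = 2:
[[1, 0], [2, 1]]
Result: (-2, -2) → (-2, -6)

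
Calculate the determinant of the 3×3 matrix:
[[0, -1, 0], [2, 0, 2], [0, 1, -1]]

Expansion along first row:
det = 0·det([[0,2],[1,-1]]) - -1·det([[2,2],[0,-1]]) + 0·det([[2,0],[0,1]])
    = 0·(0·-1 - 2·1) - -1·(2·-1 - 2·0) + 0·(2·1 - 0·0)
    = 0·-2 - -1·-2 + 0·2
    = 0 + -2 + 0 = -2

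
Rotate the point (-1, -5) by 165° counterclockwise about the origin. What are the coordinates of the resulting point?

Rotation matrix for 165°: [[cos 165°, -sin 165°], [sin 165°, cos 165°]] ≈ [[-0.965926, -0.258819], [0.258819, -0.965926]]
[[-0.965926, -0.258819], [0.258819, -0.965926]] × [-1, -5]ᵀ ≈ [2.2600, 4.5708]ᵀ
Result: (2.2600, 4.5708)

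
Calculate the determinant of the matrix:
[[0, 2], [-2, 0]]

For a 2×2 matrix [[a, b], [c, d]], det = ad - bc
det = (0)(0) - (2)(-2) = 0 - -4 = 4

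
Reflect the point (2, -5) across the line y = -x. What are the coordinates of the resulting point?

Reflection across line y = -x: (2, -5) → (5, -2)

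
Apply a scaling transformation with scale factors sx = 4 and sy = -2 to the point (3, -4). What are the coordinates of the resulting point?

Scaling matrix:
[[4, 0], [0, -2]]
Result: (3 × 4, -4 × -2) = (12, 8)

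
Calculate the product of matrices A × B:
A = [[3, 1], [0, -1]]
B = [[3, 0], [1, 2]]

Matrix multiplication:
C[0][0] = 3×3 + 1×1 = 10
C[0][1] = 3×0 + 1×2 = 2
C[1][0] = 0×3 + -1×1 = -1
C[1][1] = 0×0 + -1×2 = -2
Result: [[10, 2], [-1, -2]]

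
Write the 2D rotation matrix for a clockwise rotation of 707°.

Rotation matrix formula: [[cos θ, -sin θ], [sin θ, cos θ]]
A clockwise rotation by 707° is equivalent to a counterclockwise rotation by -707°.
For θ = -707°:
cos(-707°) = 0.9744
sin(-707°) = 0.2250
Result: [[0.9744, -0.2250], [0.2250, 0.9744]]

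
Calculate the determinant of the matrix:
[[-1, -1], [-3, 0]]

For a 2×2 matrix [[a, b], [c, d]], det = ad - bc
det = (-1)(0) - (-1)(-3) = 0 - 3 = -3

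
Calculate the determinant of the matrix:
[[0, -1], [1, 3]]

For a 2×2 matrix [[a, b], [c, d]], det = ad - bc
det = (0)(3) - (-1)(1) = 0 - -1 = 1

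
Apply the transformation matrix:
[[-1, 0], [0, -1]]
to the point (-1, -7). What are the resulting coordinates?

Matrix multiplication:
[[-1, 0], [0, -1]] × [-1, -7]ᵀ
= [(-1)(-1) + (0)(-7), (0)(-1) + (-1)(-7)]ᵀ
= [1, 7]ᵀ
Result: (1, 7)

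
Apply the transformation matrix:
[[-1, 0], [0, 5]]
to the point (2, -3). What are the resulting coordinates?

Matrix multiplication:
[[-1, 0], [0, 5]] × [2, -3]ᵀ
= [(-1)(2) + (0)(-3), (0)(2) + (5)(-3)]ᵀ
= [-2, -15]ᵀ
Result: (-2, -15)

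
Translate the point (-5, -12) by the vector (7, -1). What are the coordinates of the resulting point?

Translation by (7, -1) (homogeneous matrix [[1, 0, 7], [0, 1, -1], [0, 0, 1]]):
x' = -5 + 7 = 2
y' = -12 + -1 = -13
Result: (2, -13)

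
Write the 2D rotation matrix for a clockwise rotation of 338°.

Rotation matrix formula: [[cos θ, -sin θ], [sin θ, cos θ]]
A clockwise rotation by 338° is equivalent to a counterclockwise rotation by -338°.
For θ = -338°:
cos(-338°) = 0.9272
sin(-338°) = 0.3746
Result: [[0.9272, -0.3746], [0.3746, 0.9272]]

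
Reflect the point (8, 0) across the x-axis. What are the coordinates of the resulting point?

Reflection across x-axis: (8, 0) → (8, 0)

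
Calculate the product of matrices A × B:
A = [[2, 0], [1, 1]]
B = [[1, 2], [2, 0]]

Matrix multiplication:
C[0][0] = 2×1 + 0×2 = 2
C[0][1] = 2×2 + 0×0 = 4
C[1][0] = 1×1 + 1×2 = 3
C[1][1] = 1×2 + 1×0 = 2
Result: [[2, 4], [3, 2]]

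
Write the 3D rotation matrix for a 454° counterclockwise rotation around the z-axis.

Rotation matrix for counterclockwise 454° around z-axis:
cos(454°) = -0.0698, sin(454°) = 0.9976
Result: [[-0.0698, -0.9976, 0], [0.9976, -0.0698, 0], [0, 0, 1]]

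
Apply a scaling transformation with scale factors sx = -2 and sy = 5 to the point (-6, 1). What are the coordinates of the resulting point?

Scaling matrix:
[[-2, 0], [0, 5]]
Result: (-6 × -2, 1 × 5) = (12, 5)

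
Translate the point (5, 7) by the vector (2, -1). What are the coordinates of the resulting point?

Translation by (2, -1) (homogeneous matrix [[1, 0, 2], [0, 1, -1], [0, 0, 1]]):
x' = 5 + 2 = 7
y' = 7 + -1 = 6
Result: (7, 6)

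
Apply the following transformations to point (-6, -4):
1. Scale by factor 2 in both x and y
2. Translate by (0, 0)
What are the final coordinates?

Step 1: Scale (-6, -4) by 2 → (-12, -8)
Step 2: Translate by (0, 0) → (-12, -8)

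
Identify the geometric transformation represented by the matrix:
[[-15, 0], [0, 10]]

This matrix represents: non-uniform scaling by sx = -15, sy = 10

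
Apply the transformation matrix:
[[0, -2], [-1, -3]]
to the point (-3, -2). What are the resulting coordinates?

Matrix multiplication:
[[0, -2], [-1, -3]] × [-3, -2]ᵀ
= [(0)(-3) + (-2)(-2), (-1)(-3) + (-3)(-2)]ᵀ
= [4, 9]ᵀ
Result: (4, 9)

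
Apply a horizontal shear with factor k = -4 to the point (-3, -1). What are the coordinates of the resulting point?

Shear matrix for horizontal shear with factor k = -4:
[[1, -4], [0, 1]]
Result: (-3, -1) → (1, -1)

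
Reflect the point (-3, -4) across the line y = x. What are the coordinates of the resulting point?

Reflection across line y = x: (-3, -4) → (-4, -3)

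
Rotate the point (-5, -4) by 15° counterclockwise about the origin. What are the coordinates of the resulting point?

Rotation matrix for 15°: [[cos 15°, -sin 15°], [sin 15°, cos 15°]] ≈ [[0.965926, -0.258819], [0.258819, 0.965926]]
[[0.965926, -0.258819], [0.258819, 0.965926]] × [-5, -4]ᵀ ≈ [-3.7944, -5.1578]ᵀ
Result: (-3.7944, -5.1578)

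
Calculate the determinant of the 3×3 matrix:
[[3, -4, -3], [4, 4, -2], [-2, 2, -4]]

Expansion along first row:
det = 3·det([[4,-2],[2,-4]]) - -4·det([[4,-2],[-2,-4]]) + -3·det([[4,4],[-2,2]])
    = 3·(4·-4 - -2·2) - -4·(4·-4 - -2·-2) + -3·(4·2 - 4·-2)
    = 3·-12 - -4·-20 + -3·16
    = -36 + -80 + -48 = -164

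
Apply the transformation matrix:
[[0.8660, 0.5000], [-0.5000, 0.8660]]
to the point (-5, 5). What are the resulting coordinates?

Matrix multiplication:
[[0.8660, 0.5000], [-0.5000, 0.8660]] × [-5, 5]ᵀ
= [(0.8660)(-5) + (0.5000)(5), (-0.5000)(-5) + (0.8660)(5)]ᵀ
= [-1.8300, 6.8300]ᵀ
Result: (-1.8300, 6.8300)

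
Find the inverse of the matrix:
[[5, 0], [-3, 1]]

For [[a,b],[c,d]], inverse = (1/det)·[[d,-b],[-c,a]]
det = (5)(1) - (0)(-3) = 5 - 0 = 5
Inverse = (1/5)·[[1, 0], [3, 5]]
= [[1/5, 0], [3/5, 1]]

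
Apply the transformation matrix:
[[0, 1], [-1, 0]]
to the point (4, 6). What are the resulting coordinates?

Matrix multiplication:
[[0, 1], [-1, 0]] × [4, 6]ᵀ
= [(0)(4) + (1)(6), (-1)(4) + (0)(6)]ᵀ
= [6, -4]ᵀ
Result: (6, -4)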